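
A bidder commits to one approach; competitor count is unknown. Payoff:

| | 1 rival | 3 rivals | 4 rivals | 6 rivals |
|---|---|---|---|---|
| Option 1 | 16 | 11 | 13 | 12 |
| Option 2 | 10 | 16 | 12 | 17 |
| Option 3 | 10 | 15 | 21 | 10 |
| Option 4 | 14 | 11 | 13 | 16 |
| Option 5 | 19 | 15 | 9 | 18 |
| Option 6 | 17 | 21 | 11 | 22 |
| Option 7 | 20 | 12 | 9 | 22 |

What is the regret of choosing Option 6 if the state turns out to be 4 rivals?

Best payoff under 4 rivals is 21.
Regret = 21 − 11 = 10.

10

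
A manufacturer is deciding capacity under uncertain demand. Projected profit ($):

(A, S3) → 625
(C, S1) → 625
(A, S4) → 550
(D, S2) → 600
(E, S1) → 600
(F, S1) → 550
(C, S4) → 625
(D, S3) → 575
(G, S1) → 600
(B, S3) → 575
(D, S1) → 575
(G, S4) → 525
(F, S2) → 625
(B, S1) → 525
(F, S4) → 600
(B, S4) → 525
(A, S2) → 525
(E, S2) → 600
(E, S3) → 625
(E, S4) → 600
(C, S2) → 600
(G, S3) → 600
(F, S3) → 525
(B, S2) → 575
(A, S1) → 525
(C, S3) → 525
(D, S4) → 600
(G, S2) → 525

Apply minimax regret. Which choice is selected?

Column bests: S1=625, S2=625, S3=625, S4=625.
A regrets: 100, 100, 0, 75 → max 100
B regrets: 100, 50, 50, 100 → max 100
C regrets: 0, 25, 100, 0 → max 100
D regrets: 50, 25, 50, 25 → max 50
E regrets: 25, 25, 0, 25 → max 25
F regrets: 75, 0, 100, 25 → max 100
G regrets: 25, 100, 25, 100 → max 100
Smallest max regret = 25 → E.

E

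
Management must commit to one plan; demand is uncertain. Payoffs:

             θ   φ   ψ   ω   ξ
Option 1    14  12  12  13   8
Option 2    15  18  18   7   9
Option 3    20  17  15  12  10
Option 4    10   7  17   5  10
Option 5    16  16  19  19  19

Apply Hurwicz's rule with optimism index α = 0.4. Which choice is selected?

Option 1: 0.4·14 + 0.6·8 = 10.4
Option 2: 0.4·18 + 0.6·7 = 11.4
Option 3: 0.4·20 + 0.6·10 = 14
Option 4: 0.4·17 + 0.6·5 = 9.8
Option 5: 0.4·19 + 0.6·16 = 17.2
Highest Hurwicz score = 17.2 → Option 5.

Option 5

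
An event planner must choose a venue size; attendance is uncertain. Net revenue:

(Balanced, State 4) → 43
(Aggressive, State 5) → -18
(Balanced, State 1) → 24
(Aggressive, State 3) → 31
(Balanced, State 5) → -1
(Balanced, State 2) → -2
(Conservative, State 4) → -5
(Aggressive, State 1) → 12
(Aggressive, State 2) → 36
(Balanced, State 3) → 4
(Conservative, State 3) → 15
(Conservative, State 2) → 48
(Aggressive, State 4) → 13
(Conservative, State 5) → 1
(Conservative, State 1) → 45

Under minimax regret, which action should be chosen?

Aggressive

Column bests: State 1=45, State 2=48, State 3=31, State 4=43, State 5=1.
Conservative regrets: 0, 0, 16, 48, 0 → max 48
Balanced regrets: 21, 50, 27, 0, 2 → max 50
Aggressive regrets: 33, 12, 0, 30, 19 → max 33
Smallest max regret = 33 → Aggressive.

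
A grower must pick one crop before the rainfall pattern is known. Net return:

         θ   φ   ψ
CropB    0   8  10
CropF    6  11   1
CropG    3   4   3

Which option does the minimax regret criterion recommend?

CropB

Column bests: θ=6, φ=11, ψ=10.
CropB regrets: 6, 3, 0 → max 6
CropF regrets: 0, 0, 9 → max 9
CropG regrets: 3, 7, 7 → max 7
Smallest max regret = 6 → CropB.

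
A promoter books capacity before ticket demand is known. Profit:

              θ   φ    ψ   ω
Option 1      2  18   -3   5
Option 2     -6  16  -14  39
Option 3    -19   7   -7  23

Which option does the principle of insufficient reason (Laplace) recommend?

Option 2

Row averages: Option 1=5.5, Option 2=8.75, Option 3=1
Highest average = 8.75 → Option 2.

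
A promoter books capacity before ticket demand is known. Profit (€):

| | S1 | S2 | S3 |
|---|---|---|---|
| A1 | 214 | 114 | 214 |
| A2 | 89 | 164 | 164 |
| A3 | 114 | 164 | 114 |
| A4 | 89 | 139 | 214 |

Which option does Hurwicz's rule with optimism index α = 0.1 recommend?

A1

A1: 0.1·214 + 0.9·114 = 124
A2: 0.1·164 + 0.9·89 = 96.5
A3: 0.1·164 + 0.9·114 = 119
A4: 0.1·214 + 0.9·89 = 101.5
Highest Hurwicz score = 124 → A1.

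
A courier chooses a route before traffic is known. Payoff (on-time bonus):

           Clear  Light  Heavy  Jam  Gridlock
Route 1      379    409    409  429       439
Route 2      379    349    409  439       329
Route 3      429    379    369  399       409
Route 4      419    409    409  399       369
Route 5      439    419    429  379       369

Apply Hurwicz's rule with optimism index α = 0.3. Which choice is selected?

Route 1

Route 1: 0.3·439 + 0.7·379 = 397
Route 2: 0.3·439 + 0.7·329 = 362
Route 3: 0.3·429 + 0.7·369 = 387
Route 4: 0.3·419 + 0.7·369 = 384
Route 5: 0.3·439 + 0.7·369 = 390
Highest Hurwicz score = 397 → Route 1.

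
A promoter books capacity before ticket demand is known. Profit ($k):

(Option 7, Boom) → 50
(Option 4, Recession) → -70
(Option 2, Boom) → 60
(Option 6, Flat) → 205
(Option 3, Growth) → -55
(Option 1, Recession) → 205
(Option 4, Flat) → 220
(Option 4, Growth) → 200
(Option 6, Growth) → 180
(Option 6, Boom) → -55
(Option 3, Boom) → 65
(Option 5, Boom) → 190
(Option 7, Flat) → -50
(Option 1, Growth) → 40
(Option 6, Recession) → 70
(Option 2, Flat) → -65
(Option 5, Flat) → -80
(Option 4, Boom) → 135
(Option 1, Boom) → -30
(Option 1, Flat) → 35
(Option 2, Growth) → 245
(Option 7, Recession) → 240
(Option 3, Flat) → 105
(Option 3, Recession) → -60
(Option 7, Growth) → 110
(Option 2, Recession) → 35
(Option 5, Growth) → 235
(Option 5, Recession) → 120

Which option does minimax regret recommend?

Column bests: Recession=240, Flat=220, Growth=245, Boom=190.
Option 1 regrets: 35, 185, 205, 220 → max 220
Option 2 regrets: 205, 285, 0, 130 → max 285
Option 3 regrets: 300, 115, 300, 125 → max 300
Option 4 regrets: 310, 0, 45, 55 → max 310
Option 5 regrets: 120, 300, 10, 0 → max 300
Option 6 regrets: 170, 15, 65, 245 → max 245
Option 7 regrets: 0, 270, 135, 140 → max 270
Smallest max regret = 220 → Option 1.

Option 1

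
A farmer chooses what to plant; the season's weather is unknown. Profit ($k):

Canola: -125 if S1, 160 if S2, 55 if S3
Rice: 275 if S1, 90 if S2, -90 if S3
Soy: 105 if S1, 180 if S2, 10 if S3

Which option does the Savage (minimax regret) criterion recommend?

Column bests: S1=275, S2=180, S3=55.
Canola regrets: 400, 20, 0 → max 400
Rice regrets: 0, 90, 145 → max 145
Soy regrets: 170, 0, 45 → max 170
Smallest max regret = 145 → Rice.

Rice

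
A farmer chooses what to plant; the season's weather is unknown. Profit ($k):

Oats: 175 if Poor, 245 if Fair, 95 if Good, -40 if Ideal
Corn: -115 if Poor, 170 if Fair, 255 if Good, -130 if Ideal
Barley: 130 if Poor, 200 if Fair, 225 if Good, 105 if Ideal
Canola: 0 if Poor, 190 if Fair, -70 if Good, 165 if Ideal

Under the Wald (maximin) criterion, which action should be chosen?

Barley

Row minima: Oats=-40, Corn=-130, Barley=105, Canola=-70
Best worst-case = 105 → Barley.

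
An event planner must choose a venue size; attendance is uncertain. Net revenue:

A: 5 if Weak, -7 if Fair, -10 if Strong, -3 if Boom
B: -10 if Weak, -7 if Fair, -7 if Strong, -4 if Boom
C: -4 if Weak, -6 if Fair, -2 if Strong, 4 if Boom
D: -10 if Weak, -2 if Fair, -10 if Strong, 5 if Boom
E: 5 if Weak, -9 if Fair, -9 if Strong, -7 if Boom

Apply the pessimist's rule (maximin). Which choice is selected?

C

Row minima: A=-10, B=-10, C=-6, D=-10, E=-9
Best worst-case = -6 → C.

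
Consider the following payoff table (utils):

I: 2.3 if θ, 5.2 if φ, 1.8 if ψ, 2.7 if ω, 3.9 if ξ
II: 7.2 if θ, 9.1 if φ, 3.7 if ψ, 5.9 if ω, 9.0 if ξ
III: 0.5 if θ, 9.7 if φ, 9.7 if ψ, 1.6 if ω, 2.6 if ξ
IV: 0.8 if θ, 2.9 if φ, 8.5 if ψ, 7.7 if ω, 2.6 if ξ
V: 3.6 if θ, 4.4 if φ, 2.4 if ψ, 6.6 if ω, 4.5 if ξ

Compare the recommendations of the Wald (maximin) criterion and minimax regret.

maximin → II; minimax regret → II (agree)

Row minima: I=1.8, II=3.7, III=0.5, IV=0.8, V=2.4
Best worst-case = 3.7 → II.
Column bests: θ=7.2, φ=9.7, ψ=9.7, ω=7.7, ξ=9.0.
I regrets: 4.9, 4.5, 7.9, 5.0, 5.1 → max 7.9
II regrets: 0.0, 0.6, 6.0, 1.8, 0.0 → max 6.0
III regrets: 6.7, 0.0, 0.0, 6.1, 6.4 → max 6.7
IV regrets: 6.4, 6.8, 1.2, 0.0, 6.4 → max 6.8
V regrets: 3.6, 5.3, 7.3, 1.1, 4.5 → max 7.3
Smallest max regret = 6.0 → II.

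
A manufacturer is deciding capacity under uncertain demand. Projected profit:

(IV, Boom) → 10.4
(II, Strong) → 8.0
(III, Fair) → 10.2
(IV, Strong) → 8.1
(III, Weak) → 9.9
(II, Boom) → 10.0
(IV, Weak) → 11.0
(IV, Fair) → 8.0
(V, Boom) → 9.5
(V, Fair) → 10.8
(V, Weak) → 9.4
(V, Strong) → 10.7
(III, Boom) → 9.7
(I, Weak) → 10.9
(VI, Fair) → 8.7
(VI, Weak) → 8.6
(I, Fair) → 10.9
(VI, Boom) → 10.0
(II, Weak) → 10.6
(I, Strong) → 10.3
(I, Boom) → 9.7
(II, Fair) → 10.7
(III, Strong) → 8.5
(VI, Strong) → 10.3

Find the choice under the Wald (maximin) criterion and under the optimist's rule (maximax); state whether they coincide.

Row minima: I=9.7, II=8.0, III=8.5, IV=8.0, V=9.4, VI=8.6
Best worst-case = 9.7 → I.
Row maxima: I=10.9, II=10.7, III=10.2, IV=11.0, V=10.8, VI=10.3
Best best-case = 11.0 → IV.

maximin → I; maximax → IV (disagree)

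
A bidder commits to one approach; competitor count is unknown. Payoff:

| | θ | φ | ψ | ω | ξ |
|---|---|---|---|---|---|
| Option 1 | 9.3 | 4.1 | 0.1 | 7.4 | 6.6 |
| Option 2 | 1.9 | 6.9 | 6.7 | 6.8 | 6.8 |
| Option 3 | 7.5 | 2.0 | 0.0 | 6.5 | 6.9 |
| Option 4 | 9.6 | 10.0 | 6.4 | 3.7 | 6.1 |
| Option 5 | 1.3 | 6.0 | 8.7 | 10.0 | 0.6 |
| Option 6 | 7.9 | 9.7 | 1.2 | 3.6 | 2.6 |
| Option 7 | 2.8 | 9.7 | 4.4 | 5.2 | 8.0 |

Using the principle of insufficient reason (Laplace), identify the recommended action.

Option 4

Row averages: Option 1=5.5, Option 2=5.82, Option 3=4.58, Option 4=7.16, Option 5=5.32, Option 6=5, Option 7=6.02
Highest average = 7.16 → Option 4.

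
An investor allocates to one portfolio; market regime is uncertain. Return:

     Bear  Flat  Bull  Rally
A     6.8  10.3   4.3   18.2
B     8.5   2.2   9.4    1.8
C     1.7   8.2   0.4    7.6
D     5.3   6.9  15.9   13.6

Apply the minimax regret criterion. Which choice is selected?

Column bests: Bear=8.5, Flat=10.3, Bull=15.9, Rally=18.2.
A regrets: 1.7, 0.0, 11.6, 0.0 → max 11.6
B regrets: 0.0, 8.1, 6.5, 16.4 → max 16.4
C regrets: 6.8, 2.1, 15.5, 10.6 → max 15.5
D regrets: 3.2, 3.4, 0.0, 4.6 → max 4.6
Smallest max regret = 4.6 → D.

D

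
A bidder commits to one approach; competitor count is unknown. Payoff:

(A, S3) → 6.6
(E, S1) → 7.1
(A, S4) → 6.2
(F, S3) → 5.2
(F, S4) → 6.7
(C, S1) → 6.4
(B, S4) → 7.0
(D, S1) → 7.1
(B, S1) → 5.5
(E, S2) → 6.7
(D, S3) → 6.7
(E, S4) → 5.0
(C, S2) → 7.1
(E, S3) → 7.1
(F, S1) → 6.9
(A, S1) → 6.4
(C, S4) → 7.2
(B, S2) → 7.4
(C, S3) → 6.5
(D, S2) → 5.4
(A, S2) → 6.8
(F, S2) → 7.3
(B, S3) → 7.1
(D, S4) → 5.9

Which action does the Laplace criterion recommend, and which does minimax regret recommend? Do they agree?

laplace → C; minimax regret → C (agree)

Row averages: A=6.5, B=6.75, C=6.8, D=6.275, E=6.475, F=6.525
Highest average = 6.8 → C.
Column bests: S1=7.1, S2=7.4, S3=7.1, S4=7.2.
A regrets: 0.7, 0.6, 0.5, 1.0 → max 1.0
B regrets: 1.6, 0.0, 0.0, 0.2 → max 1.6
C regrets: 0.7, 0.3, 0.6, 0.0 → max 0.7
D regrets: 0.0, 2.0, 0.4, 1.3 → max 2.0
E regrets: 0.0, 0.7, 0.0, 2.2 → max 2.2
F regrets: 0.2, 0.1, 1.9, 0.5 → max 1.9
Smallest max regret = 0.7 → C.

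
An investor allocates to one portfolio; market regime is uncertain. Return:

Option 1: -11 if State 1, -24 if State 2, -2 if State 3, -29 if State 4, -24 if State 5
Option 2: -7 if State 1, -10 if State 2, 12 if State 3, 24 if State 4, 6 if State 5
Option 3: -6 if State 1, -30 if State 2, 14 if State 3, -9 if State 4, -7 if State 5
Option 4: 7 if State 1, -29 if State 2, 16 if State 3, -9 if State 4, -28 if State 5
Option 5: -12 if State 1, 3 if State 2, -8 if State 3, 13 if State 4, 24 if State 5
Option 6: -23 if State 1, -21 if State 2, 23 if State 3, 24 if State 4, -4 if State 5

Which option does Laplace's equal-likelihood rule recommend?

Row averages: Option 1=-18, Option 2=5, Option 3=-7.6, Option 4=-8.6, Option 5=4, Option 6=-0.2
Highest average = 5 → Option 2.

Option 2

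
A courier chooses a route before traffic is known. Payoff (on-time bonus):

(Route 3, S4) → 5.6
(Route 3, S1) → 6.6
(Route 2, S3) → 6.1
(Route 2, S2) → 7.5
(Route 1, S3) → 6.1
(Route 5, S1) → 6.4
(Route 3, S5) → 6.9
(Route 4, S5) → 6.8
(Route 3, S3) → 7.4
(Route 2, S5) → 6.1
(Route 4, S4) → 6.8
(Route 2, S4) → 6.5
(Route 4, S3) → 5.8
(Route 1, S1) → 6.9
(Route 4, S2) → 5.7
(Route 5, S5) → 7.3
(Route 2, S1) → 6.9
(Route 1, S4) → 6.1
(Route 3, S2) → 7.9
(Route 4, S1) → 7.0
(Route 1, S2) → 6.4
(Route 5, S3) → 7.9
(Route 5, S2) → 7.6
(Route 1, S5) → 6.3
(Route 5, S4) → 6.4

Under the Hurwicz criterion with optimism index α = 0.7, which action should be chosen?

Route 5

Route 1: 0.7·6.9 + 0.3·6.1 = 6.66
Route 2: 0.7·7.5 + 0.3·6.1 = 7.08
Route 3: 0.7·7.9 + 0.3·5.6 = 7.21
Route 4: 0.7·7.0 + 0.3·5.7 = 6.61
Route 5: 0.7·7.9 + 0.3·6.4 = 7.45
Highest Hurwicz score = 7.45 → Route 5.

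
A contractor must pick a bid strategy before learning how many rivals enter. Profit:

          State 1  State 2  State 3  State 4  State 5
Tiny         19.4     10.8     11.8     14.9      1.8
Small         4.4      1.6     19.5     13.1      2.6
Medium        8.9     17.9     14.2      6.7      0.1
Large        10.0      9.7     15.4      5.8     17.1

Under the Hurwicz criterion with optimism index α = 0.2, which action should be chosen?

Large

Tiny: 0.2·19.4 + 0.8·1.8 = 5.32
Small: 0.2·19.5 + 0.8·1.6 = 5.18
Medium: 0.2·17.9 + 0.8·0.1 = 3.66
Large: 0.2·17.1 + 0.8·5.8 = 8.06
Highest Hurwicz score = 8.06 → Large.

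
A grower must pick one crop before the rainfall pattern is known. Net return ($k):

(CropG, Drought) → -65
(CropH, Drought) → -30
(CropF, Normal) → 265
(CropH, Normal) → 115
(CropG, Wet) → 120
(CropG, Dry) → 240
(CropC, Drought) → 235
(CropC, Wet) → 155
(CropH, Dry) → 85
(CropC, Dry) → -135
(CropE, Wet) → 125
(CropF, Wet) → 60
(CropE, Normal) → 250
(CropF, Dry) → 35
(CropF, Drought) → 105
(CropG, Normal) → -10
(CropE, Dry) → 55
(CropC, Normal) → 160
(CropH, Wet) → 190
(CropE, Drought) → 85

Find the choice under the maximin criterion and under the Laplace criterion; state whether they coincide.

Row minima: CropE=55, CropC=-135, CropH=-30, CropG=-65, CropF=35
Best worst-case = 55 → CropE.
Row averages: CropE=128.75, CropC=103.75, CropH=90, CropG=71.25, CropF=116.25
Highest average = 128.75 → CropE.

maximin → CropE; laplace → CropE (agree)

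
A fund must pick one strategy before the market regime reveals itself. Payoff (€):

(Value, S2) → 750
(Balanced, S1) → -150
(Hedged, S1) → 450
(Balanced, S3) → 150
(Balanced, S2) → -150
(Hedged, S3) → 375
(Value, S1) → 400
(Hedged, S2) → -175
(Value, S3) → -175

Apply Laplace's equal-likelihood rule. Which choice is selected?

Row averages: Balanced=-50, Hedged=650/3, Value=325
Highest average = 325 → Value.

Value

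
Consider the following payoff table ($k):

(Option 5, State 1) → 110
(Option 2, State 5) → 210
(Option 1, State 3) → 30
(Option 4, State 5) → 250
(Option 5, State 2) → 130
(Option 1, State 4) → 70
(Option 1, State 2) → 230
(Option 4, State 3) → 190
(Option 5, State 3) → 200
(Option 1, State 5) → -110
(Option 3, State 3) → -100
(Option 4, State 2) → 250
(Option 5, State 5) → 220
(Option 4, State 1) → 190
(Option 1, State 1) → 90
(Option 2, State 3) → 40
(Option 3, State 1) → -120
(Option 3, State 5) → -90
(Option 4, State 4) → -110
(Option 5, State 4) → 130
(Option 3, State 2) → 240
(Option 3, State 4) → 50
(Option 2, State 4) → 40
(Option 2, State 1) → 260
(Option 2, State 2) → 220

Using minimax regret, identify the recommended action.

Column bests: State 1=260, State 2=250, State 3=200, State 4=130, State 5=250.
Option 1 regrets: 170, 20, 170, 60, 360 → max 360
Option 2 regrets: 0, 30, 160, 90, 40 → max 160
Option 3 regrets: 380, 10, 300, 80, 340 → max 380
Option 4 regrets: 70, 0, 10, 240, 0 → max 240
Option 5 regrets: 150, 120, 0, 0, 30 → max 150
Smallest max regret = 150 → Option 5.

Option 5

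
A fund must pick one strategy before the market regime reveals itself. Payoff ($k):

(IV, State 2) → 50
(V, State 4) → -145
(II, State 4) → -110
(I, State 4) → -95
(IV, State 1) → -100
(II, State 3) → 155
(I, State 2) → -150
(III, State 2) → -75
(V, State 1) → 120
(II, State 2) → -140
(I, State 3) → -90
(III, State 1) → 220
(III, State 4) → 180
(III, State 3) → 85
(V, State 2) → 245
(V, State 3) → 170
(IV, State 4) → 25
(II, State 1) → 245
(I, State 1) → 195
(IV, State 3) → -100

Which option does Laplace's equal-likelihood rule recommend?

Row averages: I=-35, II=37.5, III=102.5, IV=-31.25, V=97.5
Highest average = 102.5 → III.

III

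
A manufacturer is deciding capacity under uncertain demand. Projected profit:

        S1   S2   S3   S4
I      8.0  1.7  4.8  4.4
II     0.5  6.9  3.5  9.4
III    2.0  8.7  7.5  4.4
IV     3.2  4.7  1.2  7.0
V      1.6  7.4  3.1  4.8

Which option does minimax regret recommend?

III

Column bests: S1=8.0, S2=8.7, S3=7.5, S4=9.4.
I regrets: 0.0, 7.0, 2.7, 5.0 → max 7.0
II regrets: 7.5, 1.8, 4.0, 0.0 → max 7.5
III regrets: 6.0, 0.0, 0.0, 5.0 → max 6.0
IV regrets: 4.8, 4.0, 6.3, 2.4 → max 6.3
V regrets: 6.4, 1.3, 4.4, 4.6 → max 6.4
Smallest max regret = 6.0 → III.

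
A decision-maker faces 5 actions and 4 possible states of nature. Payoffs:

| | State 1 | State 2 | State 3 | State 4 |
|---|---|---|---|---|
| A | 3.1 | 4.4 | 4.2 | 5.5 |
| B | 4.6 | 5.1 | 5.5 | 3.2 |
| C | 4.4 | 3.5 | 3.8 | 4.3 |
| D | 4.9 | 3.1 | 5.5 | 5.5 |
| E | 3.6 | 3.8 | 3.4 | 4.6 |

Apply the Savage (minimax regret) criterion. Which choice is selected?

C

Column bests: State 1=4.9, State 2=5.1, State 3=5.5, State 4=5.5.
A regrets: 1.8, 0.7, 1.3, 0.0 → max 1.8
B regrets: 0.3, 0.0, 0.0, 2.3 → max 2.3
C regrets: 0.5, 1.6, 1.7, 1.2 → max 1.7
D regrets: 0.0, 2.0, 0.0, 0.0 → max 2.0
E regrets: 1.3, 1.3, 2.1, 0.9 → max 2.1
Smallest max regret = 1.7 → C.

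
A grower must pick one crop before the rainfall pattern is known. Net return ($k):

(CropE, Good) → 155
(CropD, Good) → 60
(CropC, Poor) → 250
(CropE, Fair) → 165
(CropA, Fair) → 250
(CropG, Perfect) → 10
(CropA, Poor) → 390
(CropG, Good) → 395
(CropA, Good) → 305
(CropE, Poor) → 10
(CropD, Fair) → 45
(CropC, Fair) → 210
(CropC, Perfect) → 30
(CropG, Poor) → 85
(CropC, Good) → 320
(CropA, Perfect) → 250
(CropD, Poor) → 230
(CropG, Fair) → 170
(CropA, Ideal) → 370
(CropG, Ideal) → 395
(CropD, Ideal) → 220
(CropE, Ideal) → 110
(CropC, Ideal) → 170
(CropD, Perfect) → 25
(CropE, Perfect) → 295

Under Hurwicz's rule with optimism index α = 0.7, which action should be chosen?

CropE: 0.7·295 + 0.3·10 = 209.5
CropA: 0.7·390 + 0.3·250 = 348
CropC: 0.7·320 + 0.3·30 = 233
CropD: 0.7·230 + 0.3·25 = 168.5
CropG: 0.7·395 + 0.3·10 = 279.5
Highest Hurwicz score = 348 → CropA.

CropA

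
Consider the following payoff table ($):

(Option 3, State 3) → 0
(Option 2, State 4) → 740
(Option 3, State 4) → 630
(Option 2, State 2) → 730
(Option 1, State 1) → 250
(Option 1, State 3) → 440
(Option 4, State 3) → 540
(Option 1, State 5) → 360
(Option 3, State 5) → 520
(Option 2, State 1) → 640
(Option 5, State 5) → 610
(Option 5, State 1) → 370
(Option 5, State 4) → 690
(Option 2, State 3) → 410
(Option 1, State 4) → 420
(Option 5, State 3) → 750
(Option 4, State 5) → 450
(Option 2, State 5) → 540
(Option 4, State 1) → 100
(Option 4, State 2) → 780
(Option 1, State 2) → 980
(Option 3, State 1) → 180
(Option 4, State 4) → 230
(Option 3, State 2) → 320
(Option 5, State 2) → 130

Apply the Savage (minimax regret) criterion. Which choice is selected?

Option 2

Column bests: State 1=640, State 2=980, State 3=750, State 4=740, State 5=610.
Option 1 regrets: 390, 0, 310, 320, 250 → max 390
Option 2 regrets: 0, 250, 340, 0, 70 → max 340
Option 3 regrets: 460, 660, 750, 110, 90 → max 750
Option 4 regrets: 540, 200, 210, 510, 160 → max 540
Option 5 regrets: 270, 850, 0, 50, 0 → max 850
Smallest max regret = 340 → Option 2.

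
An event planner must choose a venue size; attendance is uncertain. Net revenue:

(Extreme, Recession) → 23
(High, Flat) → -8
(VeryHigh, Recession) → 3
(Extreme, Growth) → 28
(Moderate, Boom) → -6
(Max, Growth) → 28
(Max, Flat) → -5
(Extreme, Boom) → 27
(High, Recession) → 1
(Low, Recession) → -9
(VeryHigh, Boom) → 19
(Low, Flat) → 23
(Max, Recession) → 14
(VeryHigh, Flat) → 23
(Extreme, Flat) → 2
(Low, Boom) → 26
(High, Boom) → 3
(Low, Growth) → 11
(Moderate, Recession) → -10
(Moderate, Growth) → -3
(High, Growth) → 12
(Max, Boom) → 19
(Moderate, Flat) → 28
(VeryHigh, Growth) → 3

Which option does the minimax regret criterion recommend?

Column bests: Recession=23, Flat=28, Growth=28, Boom=27.
Low regrets: 32, 5, 17, 1 → max 32
Moderate regrets: 33, 0, 31, 33 → max 33
High regrets: 22, 36, 16, 24 → max 36
VeryHigh regrets: 20, 5, 25, 8 → max 25
Extreme regrets: 0, 26, 0, 0 → max 26
Max regrets: 9, 33, 0, 8 → max 33
Smallest max regret = 25 → VeryHigh.

VeryHigh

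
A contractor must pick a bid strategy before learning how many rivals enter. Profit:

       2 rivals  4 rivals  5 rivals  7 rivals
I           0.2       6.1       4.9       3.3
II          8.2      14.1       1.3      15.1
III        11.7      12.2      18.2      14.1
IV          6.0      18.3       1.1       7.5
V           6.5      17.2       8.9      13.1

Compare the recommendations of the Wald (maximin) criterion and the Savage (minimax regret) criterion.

Row minima: I=0.2, II=1.3, III=11.7, IV=1.1, V=6.5
Best worst-case = 11.7 → III.
Column bests: 2 rivals=11.7, 4 rivals=18.3, 5 rivals=18.2, 7 rivals=15.1.
I regrets: 11.5, 12.2, 13.3, 11.8 → max 13.3
II regrets: 3.5, 4.2, 16.9, 0.0 → max 16.9
III regrets: 0.0, 6.1, 0.0, 1.0 → max 6.1
IV regrets: 5.7, 0.0, 17.1, 7.6 → max 17.1
V regrets: 5.2, 1.1, 9.3, 2.0 → max 9.3
Smallest max regret = 6.1 → III.

maximin → III; minimax regret → III (agree)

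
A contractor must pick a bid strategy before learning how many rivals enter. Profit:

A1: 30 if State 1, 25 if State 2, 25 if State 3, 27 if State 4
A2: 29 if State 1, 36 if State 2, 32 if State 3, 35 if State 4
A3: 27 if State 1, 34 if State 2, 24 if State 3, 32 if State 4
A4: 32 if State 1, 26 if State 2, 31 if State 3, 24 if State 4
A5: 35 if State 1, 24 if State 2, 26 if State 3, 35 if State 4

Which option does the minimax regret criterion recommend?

A2

Column bests: State 1=35, State 2=36, State 3=32, State 4=35.
A1 regrets: 5, 11, 7, 8 → max 11
A2 regrets: 6, 0, 0, 0 → max 6
A3 regrets: 8, 2, 8, 3 → max 8
A4 regrets: 3, 10, 1, 11 → max 11
A5 regrets: 0, 12, 6, 0 → max 12
Smallest max regret = 6 → A2.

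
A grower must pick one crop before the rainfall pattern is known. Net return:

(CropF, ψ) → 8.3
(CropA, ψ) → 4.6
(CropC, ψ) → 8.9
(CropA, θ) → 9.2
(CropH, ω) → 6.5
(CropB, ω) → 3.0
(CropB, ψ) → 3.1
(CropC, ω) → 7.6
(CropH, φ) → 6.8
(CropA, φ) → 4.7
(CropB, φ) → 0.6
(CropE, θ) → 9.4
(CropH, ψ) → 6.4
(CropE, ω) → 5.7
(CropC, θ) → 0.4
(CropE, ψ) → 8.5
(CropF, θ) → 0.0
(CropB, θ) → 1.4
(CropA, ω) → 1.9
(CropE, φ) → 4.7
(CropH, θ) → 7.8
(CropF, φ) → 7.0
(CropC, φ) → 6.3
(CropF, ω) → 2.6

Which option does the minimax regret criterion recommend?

CropE

Column bests: θ=9.4, φ=7.0, ψ=8.9, ω=7.6.
CropH regrets: 1.6, 0.2, 2.5, 1.1 → max 2.5
CropC regrets: 9.0, 0.7, 0.0, 0.0 → max 9.0
CropE regrets: 0.0, 2.3, 0.4, 1.9 → max 2.3
CropA regrets: 0.2, 2.3, 4.3, 5.7 → max 5.7
CropF regrets: 9.4, 0.0, 0.6, 5.0 → max 9.4
CropB regrets: 8.0, 6.4, 5.8, 4.6 → max 8.0
Smallest max regret = 2.3 → CropE.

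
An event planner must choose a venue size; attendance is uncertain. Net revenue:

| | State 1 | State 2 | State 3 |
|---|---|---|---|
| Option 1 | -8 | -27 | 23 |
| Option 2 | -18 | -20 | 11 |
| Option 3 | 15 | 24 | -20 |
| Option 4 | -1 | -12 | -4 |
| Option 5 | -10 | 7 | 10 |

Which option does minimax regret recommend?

Column bests: State 1=15, State 2=24, State 3=23.
Option 1 regrets: 23, 51, 0 → max 51
Option 2 regrets: 33, 44, 12 → max 44
Option 3 regrets: 0, 0, 43 → max 43
Option 4 regrets: 16, 36, 27 → max 36
Option 5 regrets: 25, 17, 13 → max 25
Smallest max regret = 25 → Option 5.

Option 5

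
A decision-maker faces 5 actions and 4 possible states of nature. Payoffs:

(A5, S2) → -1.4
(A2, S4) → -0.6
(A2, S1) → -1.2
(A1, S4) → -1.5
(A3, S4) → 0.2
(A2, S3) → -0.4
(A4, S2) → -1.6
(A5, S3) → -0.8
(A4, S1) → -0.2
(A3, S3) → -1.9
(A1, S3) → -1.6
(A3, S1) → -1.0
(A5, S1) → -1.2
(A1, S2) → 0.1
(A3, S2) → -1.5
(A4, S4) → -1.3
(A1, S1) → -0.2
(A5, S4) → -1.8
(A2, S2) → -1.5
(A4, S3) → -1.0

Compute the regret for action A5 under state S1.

Best payoff under S1 is -0.2.
Regret = -0.2 − (-1.2) = 1.0.

1.0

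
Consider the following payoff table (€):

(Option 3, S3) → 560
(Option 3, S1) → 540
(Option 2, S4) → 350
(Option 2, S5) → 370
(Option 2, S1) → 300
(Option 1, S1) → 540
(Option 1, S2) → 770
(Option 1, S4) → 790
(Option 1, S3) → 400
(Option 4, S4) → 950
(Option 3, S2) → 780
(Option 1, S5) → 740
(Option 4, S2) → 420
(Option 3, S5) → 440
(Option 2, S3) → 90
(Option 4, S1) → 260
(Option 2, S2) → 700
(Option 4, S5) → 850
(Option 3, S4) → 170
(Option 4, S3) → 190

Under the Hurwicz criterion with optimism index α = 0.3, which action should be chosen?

Option 1

Option 1: 0.3·790 + 0.7·400 = 517
Option 2: 0.3·700 + 0.7·90 = 273
Option 3: 0.3·780 + 0.7·170 = 353
Option 4: 0.3·950 + 0.7·190 = 418
Highest Hurwicz score = 517 → Option 1.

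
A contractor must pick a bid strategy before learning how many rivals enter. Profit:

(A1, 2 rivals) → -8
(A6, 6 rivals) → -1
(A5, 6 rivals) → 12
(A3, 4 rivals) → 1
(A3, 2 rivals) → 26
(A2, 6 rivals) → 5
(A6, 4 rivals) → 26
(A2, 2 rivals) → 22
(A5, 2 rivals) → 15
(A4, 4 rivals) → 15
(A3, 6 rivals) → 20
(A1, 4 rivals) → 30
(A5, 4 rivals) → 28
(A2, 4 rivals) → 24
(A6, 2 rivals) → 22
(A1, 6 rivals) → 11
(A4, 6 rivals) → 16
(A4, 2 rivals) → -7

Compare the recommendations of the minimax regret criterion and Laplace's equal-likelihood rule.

minimax regret → A5; laplace → A5 (agree)

Column bests: 2 rivals=26, 4 rivals=30, 6 rivals=20.
A1 regrets: 34, 0, 9 → max 34
A2 regrets: 4, 6, 15 → max 15
A3 regrets: 0, 29, 0 → max 29
A4 regrets: 33, 15, 4 → max 33
A5 regrets: 11, 2, 8 → max 11
A6 regrets: 4, 4, 21 → max 21
Smallest max regret = 11 → A5.
Row averages: A1=11, A2=17, A3=47/3, A4=8, A5=55/3, A6=47/3
Highest average = 55/3 → A5.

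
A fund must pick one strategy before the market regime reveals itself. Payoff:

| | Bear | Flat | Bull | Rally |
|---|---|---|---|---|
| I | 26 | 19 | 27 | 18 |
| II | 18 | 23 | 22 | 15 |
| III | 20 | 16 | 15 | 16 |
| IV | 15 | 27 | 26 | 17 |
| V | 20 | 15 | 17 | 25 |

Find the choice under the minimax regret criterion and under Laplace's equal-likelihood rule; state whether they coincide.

minimax regret → I; laplace → I (agree)

Column bests: Bear=26, Flat=27, Bull=27, Rally=25.
I regrets: 0, 8, 0, 7 → max 8
II regrets: 8, 4, 5, 10 → max 10
III regrets: 6, 11, 12, 9 → max 12
IV regrets: 11, 0, 1, 8 → max 11
V regrets: 6, 12, 10, 0 → max 12
Smallest max regret = 8 → I.
Row averages: I=22.5, II=19.5, III=16.75, IV=21.25, V=19.25
Highest average = 22.5 → I.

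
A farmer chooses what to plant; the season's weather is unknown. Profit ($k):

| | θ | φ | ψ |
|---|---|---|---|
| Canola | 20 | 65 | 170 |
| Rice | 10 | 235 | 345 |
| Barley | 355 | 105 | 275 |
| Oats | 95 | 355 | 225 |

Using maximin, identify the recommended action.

Row minima: Canola=20, Rice=10, Barley=105, Oats=95
Best worst-case = 105 → Barley.

Barley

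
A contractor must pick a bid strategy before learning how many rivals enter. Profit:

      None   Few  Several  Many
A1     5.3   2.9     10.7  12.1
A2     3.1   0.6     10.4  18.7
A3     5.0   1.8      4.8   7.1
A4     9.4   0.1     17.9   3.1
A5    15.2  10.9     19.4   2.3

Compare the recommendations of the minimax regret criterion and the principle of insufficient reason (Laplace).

Column bests: None=15.2, Few=10.9, Several=19.4, Many=18.7.
A1 regrets: 9.9, 8.0, 8.7, 6.6 → max 9.9
A2 regrets: 12.1, 10.3, 9.0, 0.0 → max 12.1
A3 regrets: 10.2, 9.1, 14.6, 11.6 → max 14.6
A4 regrets: 5.8, 10.8, 1.5, 15.6 → max 15.6
A5 regrets: 0.0, 0.0, 0.0, 16.4 → max 16.4
Smallest max regret = 9.9 → A1.
Row averages: A1=7.75, A2=8.2, A3=4.675, A4=7.625, A5=11.95
Highest average = 11.95 → A5.

minimax regret → A1; laplace → A5 (disagree)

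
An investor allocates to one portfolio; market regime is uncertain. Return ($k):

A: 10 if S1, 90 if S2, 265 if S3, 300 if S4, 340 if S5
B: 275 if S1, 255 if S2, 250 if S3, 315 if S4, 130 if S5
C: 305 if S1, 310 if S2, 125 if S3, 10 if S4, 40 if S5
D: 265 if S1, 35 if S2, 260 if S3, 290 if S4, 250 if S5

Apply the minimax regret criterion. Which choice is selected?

B

Column bests: S1=305, S2=310, S3=265, S4=315, S5=340.
A regrets: 295, 220, 0, 15, 0 → max 295
B regrets: 30, 55, 15, 0, 210 → max 210
C regrets: 0, 0, 140, 305, 300 → max 305
D regrets: 40, 275, 5, 25, 90 → max 275
Smallest max regret = 210 → B.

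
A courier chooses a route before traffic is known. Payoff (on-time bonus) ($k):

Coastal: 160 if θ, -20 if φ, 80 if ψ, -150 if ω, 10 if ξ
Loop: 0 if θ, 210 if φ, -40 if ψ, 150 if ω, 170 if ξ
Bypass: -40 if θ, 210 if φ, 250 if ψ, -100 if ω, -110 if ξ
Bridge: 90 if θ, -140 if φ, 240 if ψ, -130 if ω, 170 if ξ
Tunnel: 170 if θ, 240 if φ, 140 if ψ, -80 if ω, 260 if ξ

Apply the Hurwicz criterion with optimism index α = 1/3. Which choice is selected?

Coastal: 1/3·160 + 2/3·(-150) = -140/3
Loop: 1/3·210 + 2/3·(-40) = 130/3
Bypass: 1/3·250 + 2/3·(-110) = 10
Bridge: 1/3·240 + 2/3·(-140) = -40/3
Tunnel: 1/3·260 + 2/3·(-80) = 100/3
Highest Hurwicz score = 130/3 → Loop.

Loop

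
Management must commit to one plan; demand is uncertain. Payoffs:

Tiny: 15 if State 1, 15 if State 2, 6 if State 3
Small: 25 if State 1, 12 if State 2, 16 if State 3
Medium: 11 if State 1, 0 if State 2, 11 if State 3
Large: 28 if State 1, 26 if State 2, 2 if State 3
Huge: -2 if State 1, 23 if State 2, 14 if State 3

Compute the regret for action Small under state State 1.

3

Best payoff under State 1 is 28.
Regret = 28 − 25 = 3.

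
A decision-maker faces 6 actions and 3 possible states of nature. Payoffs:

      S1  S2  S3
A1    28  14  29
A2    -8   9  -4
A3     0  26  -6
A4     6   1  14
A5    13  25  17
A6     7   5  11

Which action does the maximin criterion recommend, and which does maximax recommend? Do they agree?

Row minima: A1=14, A2=-8, A3=-6, A4=1, A5=13, A6=5
Best worst-case = 14 → A1.
Row maxima: A1=29, A2=9, A3=26, A4=14, A5=25, A6=11
Best best-case = 29 → A1.

maximin → A1; maximax → A1 (agree)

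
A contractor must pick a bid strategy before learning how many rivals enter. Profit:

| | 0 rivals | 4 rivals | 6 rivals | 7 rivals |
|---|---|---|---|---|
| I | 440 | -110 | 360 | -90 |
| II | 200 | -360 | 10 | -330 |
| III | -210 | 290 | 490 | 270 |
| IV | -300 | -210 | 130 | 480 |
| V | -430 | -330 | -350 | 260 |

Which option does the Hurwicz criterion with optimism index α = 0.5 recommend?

I: 0.5·440 + 0.5·(-110) = 165
II: 0.5·200 + 0.5·(-360) = -80
III: 0.5·490 + 0.5·(-210) = 140
IV: 0.5·480 + 0.5·(-300) = 90
V: 0.5·260 + 0.5·(-430) = -85
Highest Hurwicz score = 165 → I.

I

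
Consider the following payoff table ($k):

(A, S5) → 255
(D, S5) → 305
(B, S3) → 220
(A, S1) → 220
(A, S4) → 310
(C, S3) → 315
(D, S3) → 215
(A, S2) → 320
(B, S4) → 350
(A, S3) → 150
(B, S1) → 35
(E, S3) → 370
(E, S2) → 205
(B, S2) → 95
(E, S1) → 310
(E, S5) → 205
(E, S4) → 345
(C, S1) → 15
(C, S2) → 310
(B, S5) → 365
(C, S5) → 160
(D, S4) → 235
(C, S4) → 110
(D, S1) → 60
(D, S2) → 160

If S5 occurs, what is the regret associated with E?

160

Best payoff under S5 is 365.
Regret = 365 − 205 = 160.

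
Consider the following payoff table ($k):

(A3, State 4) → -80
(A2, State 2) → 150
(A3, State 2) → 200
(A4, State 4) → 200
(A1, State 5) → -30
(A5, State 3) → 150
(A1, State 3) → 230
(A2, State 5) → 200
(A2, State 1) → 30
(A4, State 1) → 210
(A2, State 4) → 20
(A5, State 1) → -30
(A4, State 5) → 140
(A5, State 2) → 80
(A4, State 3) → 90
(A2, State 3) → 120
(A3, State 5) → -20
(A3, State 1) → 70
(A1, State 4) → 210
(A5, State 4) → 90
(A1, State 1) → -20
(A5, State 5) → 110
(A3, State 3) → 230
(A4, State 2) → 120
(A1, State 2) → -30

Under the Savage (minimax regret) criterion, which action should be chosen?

A4

Column bests: State 1=210, State 2=200, State 3=230, State 4=210, State 5=200.
A1 regrets: 230, 230, 0, 0, 230 → max 230
A2 regrets: 180, 50, 110, 190, 0 → max 190
A3 regrets: 140, 0, 0, 290, 220 → max 290
A4 regrets: 0, 80, 140, 10, 60 → max 140
A5 regrets: 240, 120, 80, 120, 90 → max 240
Smallest max regret = 140 → A4.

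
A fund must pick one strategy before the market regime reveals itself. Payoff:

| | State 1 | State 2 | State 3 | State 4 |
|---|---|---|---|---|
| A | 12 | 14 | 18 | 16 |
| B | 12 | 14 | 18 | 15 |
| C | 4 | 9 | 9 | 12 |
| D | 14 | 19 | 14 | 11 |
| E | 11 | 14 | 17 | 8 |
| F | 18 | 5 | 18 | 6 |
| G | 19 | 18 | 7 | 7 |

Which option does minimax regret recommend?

D

Column bests: State 1=19, State 2=19, State 3=18, State 4=16.
A regrets: 7, 5, 0, 0 → max 7
B regrets: 7, 5, 0, 1 → max 7
C regrets: 15, 10, 9, 4 → max 15
D regrets: 5, 0, 4, 5 → max 5
E regrets: 8, 5, 1, 8 → max 8
F regrets: 1, 14, 0, 10 → max 14
G regrets: 0, 1, 11, 9 → max 11
Smallest max regret = 5 → D.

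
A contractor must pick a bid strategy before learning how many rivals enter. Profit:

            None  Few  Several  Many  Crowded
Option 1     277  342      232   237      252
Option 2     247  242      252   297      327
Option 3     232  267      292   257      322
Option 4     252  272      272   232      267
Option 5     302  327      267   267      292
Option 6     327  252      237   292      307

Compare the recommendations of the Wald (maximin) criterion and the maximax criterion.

Row minima: Option 1=232, Option 2=242, Option 3=232, Option 4=232, Option 5=267, Option 6=237
Best worst-case = 267 → Option 5.
Row maxima: Option 1=342, Option 2=327, Option 3=322, Option 4=272, Option 5=327, Option 6=327
Best best-case = 342 → Option 1.

maximin → Option 5; maximax → Option 1 (disagree)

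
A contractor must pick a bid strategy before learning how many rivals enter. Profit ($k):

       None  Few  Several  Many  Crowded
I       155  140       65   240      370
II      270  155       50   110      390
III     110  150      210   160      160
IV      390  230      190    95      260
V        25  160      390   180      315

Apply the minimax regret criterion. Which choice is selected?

IV

Column bests: None=390, Few=230, Several=390, Many=240, Crowded=390.
I regrets: 235, 90, 325, 0, 20 → max 325
II regrets: 120, 75, 340, 130, 0 → max 340
III regrets: 280, 80, 180, 80, 230 → max 280
IV regrets: 0, 0, 200, 145, 130 → max 200
V regrets: 365, 70, 0, 60, 75 → max 365
Smallest max regret = 200 → IV.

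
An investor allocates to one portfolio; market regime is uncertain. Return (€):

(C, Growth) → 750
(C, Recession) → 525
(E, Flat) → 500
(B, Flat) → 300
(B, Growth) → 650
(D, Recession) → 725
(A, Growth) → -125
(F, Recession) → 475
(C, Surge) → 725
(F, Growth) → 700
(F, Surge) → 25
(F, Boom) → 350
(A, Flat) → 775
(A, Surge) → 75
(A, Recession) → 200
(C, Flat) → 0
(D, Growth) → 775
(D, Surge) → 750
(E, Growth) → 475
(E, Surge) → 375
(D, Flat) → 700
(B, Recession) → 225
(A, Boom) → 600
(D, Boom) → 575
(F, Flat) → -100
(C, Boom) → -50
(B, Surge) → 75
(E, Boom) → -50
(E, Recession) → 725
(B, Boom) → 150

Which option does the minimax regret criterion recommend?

D

Column bests: Recession=725, Flat=775, Growth=775, Boom=600, Surge=750.
A regrets: 525, 0, 900, 0, 675 → max 900
B regrets: 500, 475, 125, 450, 675 → max 675
C regrets: 200, 775, 25, 650, 25 → max 775
D regrets: 0, 75, 0, 25, 0 → max 75
E regrets: 0, 275, 300, 650, 375 → max 650
F regrets: 250, 875, 75, 250, 725 → max 875
Smallest max regret = 75 → D.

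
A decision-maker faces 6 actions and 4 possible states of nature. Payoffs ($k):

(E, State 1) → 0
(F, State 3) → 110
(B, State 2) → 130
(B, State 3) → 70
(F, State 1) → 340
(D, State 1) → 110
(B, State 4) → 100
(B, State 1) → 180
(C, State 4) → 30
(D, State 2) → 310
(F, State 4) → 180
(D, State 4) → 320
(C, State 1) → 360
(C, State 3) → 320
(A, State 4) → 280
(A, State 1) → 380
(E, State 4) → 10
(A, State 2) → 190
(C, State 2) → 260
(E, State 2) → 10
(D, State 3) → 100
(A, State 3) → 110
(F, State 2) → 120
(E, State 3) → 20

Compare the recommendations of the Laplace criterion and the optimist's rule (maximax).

Row averages: A=240, B=120, C=242.5, D=210, E=10, F=187.5
Highest average = 242.5 → C.
Row maxima: A=380, B=180, C=360, D=320, E=20, F=340
Best best-case = 380 → A.

laplace → C; maximax → A (disagree)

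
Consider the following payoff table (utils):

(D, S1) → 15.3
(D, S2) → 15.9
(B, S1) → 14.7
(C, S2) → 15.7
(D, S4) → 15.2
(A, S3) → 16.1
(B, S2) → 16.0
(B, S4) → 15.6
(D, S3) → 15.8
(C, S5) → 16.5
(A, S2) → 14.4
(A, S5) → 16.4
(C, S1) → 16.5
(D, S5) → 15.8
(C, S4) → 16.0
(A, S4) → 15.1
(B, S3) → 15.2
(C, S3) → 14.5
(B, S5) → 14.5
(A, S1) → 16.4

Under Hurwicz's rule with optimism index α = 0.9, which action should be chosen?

A: 0.9·16.4 + 0.1·14.4 = 16.2
B: 0.9·16.0 + 0.1·14.5 = 15.85
C: 0.9·16.5 + 0.1·14.5 = 16.3
D: 0.9·15.9 + 0.1·15.2 = 15.83
Highest Hurwicz score = 16.3 → C.

C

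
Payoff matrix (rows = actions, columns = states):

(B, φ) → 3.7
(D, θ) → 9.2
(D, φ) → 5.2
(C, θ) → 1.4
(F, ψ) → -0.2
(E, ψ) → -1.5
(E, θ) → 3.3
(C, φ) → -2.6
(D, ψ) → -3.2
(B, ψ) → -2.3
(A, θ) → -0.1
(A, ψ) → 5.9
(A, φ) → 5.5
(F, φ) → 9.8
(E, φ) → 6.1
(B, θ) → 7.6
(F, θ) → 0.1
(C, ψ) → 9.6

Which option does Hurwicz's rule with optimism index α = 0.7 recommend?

F

A: 0.7·5.9 + 0.3·(-0.1) = 4.1
B: 0.7·7.6 + 0.3·(-2.3) = 4.63
C: 0.7·9.6 + 0.3·(-2.6) = 5.94
D: 0.7·9.2 + 0.3·(-3.2) = 5.48
E: 0.7·6.1 + 0.3·(-1.5) = 3.82
F: 0.7·9.8 + 0.3·(-0.2) = 6.8
Highest Hurwicz score = 6.8 → F.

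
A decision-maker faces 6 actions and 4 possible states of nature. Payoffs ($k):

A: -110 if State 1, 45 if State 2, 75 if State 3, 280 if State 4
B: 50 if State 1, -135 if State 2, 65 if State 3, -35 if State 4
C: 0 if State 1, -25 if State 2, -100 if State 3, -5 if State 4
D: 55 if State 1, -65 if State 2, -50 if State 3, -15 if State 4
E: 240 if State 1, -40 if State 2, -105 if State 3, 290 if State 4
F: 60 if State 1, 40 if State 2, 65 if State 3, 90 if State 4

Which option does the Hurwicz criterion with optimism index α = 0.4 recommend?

A: 0.4·280 + 0.6·(-110) = 46
B: 0.4·65 + 0.6·(-135) = -55
C: 0.4·0 + 0.6·(-100) = -60
D: 0.4·55 + 0.6·(-65) = -17
E: 0.4·290 + 0.6·(-105) = 53
F: 0.4·90 + 0.6·40 = 60
Highest Hurwicz score = 60 → F.

F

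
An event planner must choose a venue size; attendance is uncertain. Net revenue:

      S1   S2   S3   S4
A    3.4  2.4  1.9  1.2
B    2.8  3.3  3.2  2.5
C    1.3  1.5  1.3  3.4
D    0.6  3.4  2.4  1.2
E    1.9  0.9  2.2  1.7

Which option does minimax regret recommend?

B

Column bests: S1=3.4, S2=3.4, S3=3.2, S4=3.4.
A regrets: 0.0, 1.0, 1.3, 2.2 → max 2.2
B regrets: 0.6, 0.1, 0.0, 0.9 → max 0.9
C regrets: 2.1, 1.9, 1.9, 0.0 → max 2.1
D regrets: 2.8, 0.0, 0.8, 2.2 → max 2.8
E regrets: 1.5, 2.5, 1.0, 1.7 → max 2.5
Smallest max regret = 0.9 → B.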